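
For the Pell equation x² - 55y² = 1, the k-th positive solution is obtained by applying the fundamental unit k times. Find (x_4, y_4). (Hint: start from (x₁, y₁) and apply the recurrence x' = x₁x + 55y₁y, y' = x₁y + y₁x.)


Step 1: Find the fundamental solution (x₁, y₁) of x² - 55y² = 1.
  Expand √55 as a continued fraction. a₀ = ⌊√55⌋ = 7; iterate m_{k+1} = d_k·a_k − m_k, d_{k+1} = (55 − m_{k+1}²)/d_k, a_{k+1} = ⌊(a₀ + m_{k+1})/d_{k+1}⌋ (starting m₀ = 0, d₀ = 1), with convergents p_k = a_k·p_{k-1} + p_{k-2}, q_k = a_k·q_{k-1} + q_{k-2} (p₋₁ = 1, q₋₁ = 0):
  k = 0: a₀ = 7; p₀/q₀ = 7/1; p₀² − 55·q₀² = 49 − 55 = -6.
  k = 1: m = 7, d = 6, a = ⌊(7 + 7)/6⌋ = 2; p/q = (2·7 + 1)/(2·1 + 0) = 15/2; p² − 55·q² = 225 − 220 = 5.
  k = 2: m = 5, d = 5, a = ⌊(7 + 5)/5⌋ = 2; p/q = (2·15 + 7)/(2·2 + 1) = 37/5; p² − 55·q² = 1369 − 1375 = -6.
  k = 3: m = 5, d = 6, a = ⌊(7 + 5)/6⌋ = 2; p/q = (2·37 + 15)/(2·5 + 2) = 89/12; p² − 55·q² = 7921 − 7920 = 1.
  The first convergent with p² − 55·q² = 1 gives the fundamental solution (x₁, y₁) = (89, 12).
Step 2: Apply the recurrence (x_{n+1}, y_{n+1}) = (x₁x_n + 55y₁y_n, x₁y_n + y₁x_n) repeatedly.
  From (x_1, y_1) = (89, 12): x_2 = 89·89 + 55·12·12 = 15841; y_2 = 89·12 + 12·89 = 2136.
  From (x_2, y_2) = (15841, 2136): x_3 = 89·15841 + 55·12·2136 = 2819609; y_3 = 89·2136 + 12·15841 = 380196.
  From (x_3, y_3) = (2819609, 380196): x_4 = 89·2819609 + 55·12·380196 = 501874561; y_4 = 89·380196 + 12·2819609 = 67672752.
Step 3: Verify x_4² - 55·y_4² = 251878074978942721 - 251878074978942720 = 1 (should be 1). ✓

(x_1, y_1) = (89, 12); (x_4, y_4) = (501874561, 67672752).


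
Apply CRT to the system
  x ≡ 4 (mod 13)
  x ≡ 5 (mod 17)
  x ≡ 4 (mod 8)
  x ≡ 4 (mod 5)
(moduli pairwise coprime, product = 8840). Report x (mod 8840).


Product of moduli M = 13 · 17 · 8 · 5 = 8840.
Merge one congruence at a time:
  Start: x ≡ 4 (mod 13).
  Combine with x ≡ 5 (mod 17); new modulus lcm = 221.
    Write x = 4 + 13·t and substitute into x ≡ 5 (mod 17): 13·t ≡ 5 − 4 = 1 (mod 17).
    The inverse of 13 mod 17 is 4 (since 13·4 = 52 = 3·17 + 1), so t ≡ 4·1 = 4 ≡ 4 (mod 17).
    Then x = 4 + 13·4 = 56, valid modulo lcm(13, 17) = 221: x ≡ 56 (mod 221).
  Combine with x ≡ 4 (mod 8); new modulus lcm = 1768.
    Write x = 56 + 221·t and substitute into x ≡ 4 (mod 8): 221·t ≡ 4 − 56 = -52 (mod 8).
    Reduce coefficients mod 8: 5·t ≡ 4 (mod 8).
    The inverse of 5 mod 8 is 5 (since 5·5 = 25 = 3·8 + 1), so t ≡ 5·4 = 20 ≡ 4 (mod 8).
    Then x = 56 + 221·4 = 940, valid modulo lcm(221, 8) = 1768: x ≡ 940 (mod 1768).
  Combine with x ≡ 4 (mod 5); new modulus lcm = 8840.
    Write x = 940 + 1768·t and substitute into x ≡ 4 (mod 5): 1768·t ≡ 4 − 940 = -936 (mod 5).
    Reduce coefficients mod 5: 3·t ≡ 4 (mod 5).
    The inverse of 3 mod 5 is 2 (since 3·2 = 6 = 1·5 + 1), so t ≡ 2·4 = 8 ≡ 3 (mod 5).
    Then x = 940 + 1768·3 = 6244, valid modulo lcm(1768, 5) = 8840: x ≡ 6244 (mod 8840).
Verify against each original: 6244 mod 13 = 4, 6244 mod 17 = 5, 6244 mod 8 = 4, 6244 mod 5 = 4.

x ≡ 6244 (mod 8840).


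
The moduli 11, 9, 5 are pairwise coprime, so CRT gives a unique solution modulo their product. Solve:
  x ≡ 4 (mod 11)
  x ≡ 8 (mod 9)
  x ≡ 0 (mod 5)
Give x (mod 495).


Moduli 11, 9, 5 are pairwise coprime; by CRT there is a unique solution modulo M = 11 · 9 · 5 = 495.
Solve pairwise, accumulating the modulus:
  Start with x ≡ 4 (mod 11).
  Combine with x ≡ 8 (mod 9): since gcd(11, 9) = 1, we get a unique residue mod 99.
    Write x = 4 + 11·t and substitute into x ≡ 8 (mod 9): 11·t ≡ 8 − 4 = 4 (mod 9).
    Reduce coefficients mod 9: 2·t ≡ 4 (mod 9).
    The inverse of 2 mod 9 is 5 (since 2·5 = 10 = 1·9 + 1), so t ≡ 5·4 = 20 ≡ 2 (mod 9).
    Then x = 4 + 11·2 = 26, valid modulo lcm(11, 9) = 99: x ≡ 26 (mod 99).
  Combine with x ≡ 0 (mod 5): since gcd(99, 5) = 1, we get a unique residue mod 495.
    Write x = 26 + 99·t and substitute into x ≡ 0 (mod 5): 99·t ≡ 0 − 26 = -26 (mod 5).
    Reduce coefficients mod 5: 4·t ≡ 4 (mod 5).
    The inverse of 4 mod 5 is 4 (since 4·4 = 16 = 3·5 + 1), so t ≡ 4·4 = 16 ≡ 1 (mod 5).
    Then x = 26 + 99·1 = 125, valid modulo lcm(99, 5) = 495: x ≡ 125 (mod 495).
Verify: 125 mod 11 = 4 ✓, 125 mod 9 = 8 ✓, 125 mod 5 = 0 ✓.

x ≡ 125 (mod 495).


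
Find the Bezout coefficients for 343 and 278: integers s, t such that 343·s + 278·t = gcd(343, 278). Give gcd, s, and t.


Euclidean algorithm on (343, 278) — divide until remainder is 0:
  343 = 1 · 278 + 65
  278 = 4 · 65 + 18
  65 = 3 · 18 + 11
  18 = 1 · 11 + 7
  11 = 1 · 7 + 4
  7 = 1 · 4 + 3
  4 = 1 · 3 + 1
  3 = 3 · 1 + 0
gcd(343, 278) = 1.
Track Bezout coefficients alongside the remainders: start with r₀ = 343 = a·1 + b·0 (s = 1, t = 0) and r₁ = 278 = a·0 + b·1 (s = 0, t = 1); each new remainder r_{k+1} = r_{k-1} − q_k·r_k inherits s_{k+1} = s_{k-1} − q_k·s_k, t_{k+1} = t_{k-1} − q_k·t_k, so r_k = a·s_k + b·t_k at every step:
  q = 1: r = 65, s = 1 − 1·0 = 1, t = 0 − 1·1 = -1  (check: 343·1 + 278·(-1) = 65)
  q = 4: r = 18, s = 0 − 4·1 = -4, t = 1 − 4·(-1) = 5  (check: 343·(-4) + 278·5 = 18)
  q = 3: r = 11, s = 1 − 3·(-4) = 13, t = -1 − 3·5 = -16  (check: 343·13 + 278·(-16) = 11)
  q = 1: r = 7, s = -4 − 1·13 = -17, t = 5 − 1·(-16) = 21  (check: 343·(-17) + 278·21 = 7)
  q = 1: r = 4, s = 13 − 1·(-17) = 30, t = -16 − 1·21 = -37  (check: 343·30 + 278·(-37) = 4)
  q = 1: r = 3, s = -17 − 1·30 = -47, t = 21 − 1·(-37) = 58  (check: 343·(-47) + 278·58 = 3)
  q = 1: r = 1, s = 30 − 1·(-47) = 77, t = -37 − 1·58 = -95  (check: 343·77 + 278·(-95) = 1)
The row with r = 1 (the gcd) gives the Bezout coefficients s = 77, t = -95.
Result: 343 · (77) + 278 · (-95) = 1.

gcd(343, 278) = 1; s = 77, t = -95 (check: 343·77 + 278·(-95) = 1).


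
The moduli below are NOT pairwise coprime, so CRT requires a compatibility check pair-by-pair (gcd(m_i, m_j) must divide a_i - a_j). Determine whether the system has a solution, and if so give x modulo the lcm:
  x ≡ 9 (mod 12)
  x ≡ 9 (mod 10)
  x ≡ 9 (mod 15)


Moduli 12, 10, 15 are not pairwise coprime, so CRT works modulo lcm(m_i) when all pairwise compatibility conditions hold.
Pairwise compatibility: gcd(m_i, m_j) must divide a_i - a_j for every pair.
Merge one congruence at a time:
  Start: x ≡ 9 (mod 12).
  Combine with x ≡ 9 (mod 10): gcd(12, 10) = 2; 9 - 9 = 0, which IS divisible by 2, so compatible.
    Write x = 9 + 12·t and substitute into x ≡ 9 (mod 10): 12·t ≡ 9 − 9 = 0 (mod 10).
    Divide the congruence (and modulus) by g = 2: 6·t ≡ 0 (mod 5).
    Reduce coefficients mod 5: 1·t ≡ 0 (mod 5).
    So t ≡ 0 (mod 5).
    Then x = 9 + 12·0 = 9, valid modulo lcm(12, 10) = 60: x ≡ 9 (mod 60).
  Combine with x ≡ 9 (mod 15): gcd(60, 15) = 15; 9 - 9 = 0, which IS divisible by 15, so compatible.
    Write x = 9 + 60·t and substitute into x ≡ 9 (mod 15): 60·t ≡ 9 − 9 = 0 (mod 15).
    Divide the congruence (and modulus) by g = 15: 4·t ≡ 0 (mod 1).
    Modulo 1 every t works; take t = 0.
    Then x = 9 + 60·0 = 9, valid modulo lcm(60, 15) = 60: x ≡ 9 (mod 60).
Verify: 9 mod 12 = 9, 9 mod 10 = 9, 9 mod 15 = 9.

x ≡ 9 (mod 60).


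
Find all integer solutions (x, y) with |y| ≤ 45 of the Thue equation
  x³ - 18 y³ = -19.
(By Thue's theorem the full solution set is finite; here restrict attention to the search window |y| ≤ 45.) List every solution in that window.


The equation is x³ - 18y³ = -19. For fixed y, x³ = 18·y³ − 19, so a solution requires the RHS to be a perfect cube.
Strategy: iterate y from -45 to 45, compute RHS = 18·y³ − 19, and check whether it is a (positive or negative) perfect cube.
Check small values of y:
  y = 0: RHS = -19 is not a perfect cube.
  y = 1: RHS = -1 = (-1)³ ⇒ x = -1 works.
  y = -1: RHS = -37 is not a perfect cube.
  y = 2: RHS = 125 = (5)³ ⇒ x = 5 works.
  y = -2: RHS = -163 is not a perfect cube.
  y = 3: RHS = 467 is not a perfect cube.
  y = -3: RHS = -505 is not a perfect cube.
Continuing the search up to |y| = 45 finds no further solutions beyond those listed.
Collected solutions: (-1, 1), (5, 2).

Solutions (with |y| ≤ 45): (-1, 1), (5, 2).


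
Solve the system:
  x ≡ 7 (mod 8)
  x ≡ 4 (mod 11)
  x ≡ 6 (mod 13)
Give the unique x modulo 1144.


Moduli 8, 11, 13 are pairwise coprime; by CRT there is a unique solution modulo M = 8 · 11 · 13 = 1144.
Solve pairwise, accumulating the modulus:
  Start with x ≡ 7 (mod 8).
  Combine with x ≡ 4 (mod 11): since gcd(8, 11) = 1, we get a unique residue mod 88.
    Write x = 7 + 8·t and substitute into x ≡ 4 (mod 11): 8·t ≡ 4 − 7 = -3 (mod 11).
    Reduce coefficients mod 11: 8·t ≡ 8 (mod 11).
    The inverse of 8 mod 11 is 7 (since 8·7 = 56 = 5·11 + 1), so t ≡ 7·8 = 56 ≡ 1 (mod 11).
    Then x = 7 + 8·1 = 15, valid modulo lcm(8, 11) = 88: x ≡ 15 (mod 88).
  Combine with x ≡ 6 (mod 13): since gcd(88, 13) = 1, we get a unique residue mod 1144.
    Write x = 15 + 88·t and substitute into x ≡ 6 (mod 13): 88·t ≡ 6 − 15 = -9 (mod 13).
    Reduce coefficients mod 13: 10·t ≡ 4 (mod 13).
    The inverse of 10 mod 13 is 4 (since 10·4 = 40 = 3·13 + 1), so t ≡ 4·4 = 16 ≡ 3 (mod 13).
    Then x = 15 + 88·3 = 279, valid modulo lcm(88, 13) = 1144: x ≡ 279 (mod 1144).
Verify: 279 mod 8 = 7 ✓, 279 mod 11 = 4 ✓, 279 mod 13 = 6 ✓.

x ≡ 279 (mod 1144).


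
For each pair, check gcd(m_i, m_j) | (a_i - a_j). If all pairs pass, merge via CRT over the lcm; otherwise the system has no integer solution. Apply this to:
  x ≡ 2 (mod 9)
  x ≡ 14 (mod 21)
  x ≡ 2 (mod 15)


Moduli 9, 21, 15 are not pairwise coprime, so CRT works modulo lcm(m_i) when all pairwise compatibility conditions hold.
Pairwise compatibility: gcd(m_i, m_j) must divide a_i - a_j for every pair.
Merge one congruence at a time:
  Start: x ≡ 2 (mod 9).
  Combine with x ≡ 14 (mod 21): gcd(9, 21) = 3; 14 - 2 = 12, which IS divisible by 3, so compatible.
    Write x = 2 + 9·t and substitute into x ≡ 14 (mod 21): 9·t ≡ 14 − 2 = 12 (mod 21).
    Divide the congruence (and modulus) by g = 3: 3·t ≡ 4 (mod 7).
    The inverse of 3 mod 7 is 5 (since 3·5 = 15 = 2·7 + 1), so t ≡ 5·4 = 20 ≡ 6 (mod 7).
    Then x = 2 + 9·6 = 56, valid modulo lcm(9, 21) = 63: x ≡ 56 (mod 63).
  Combine with x ≡ 2 (mod 15): gcd(63, 15) = 3; 2 - 56 = -54, which IS divisible by 3, so compatible.
    Write x = 56 + 63·t and substitute into x ≡ 2 (mod 15): 63·t ≡ 2 − 56 = -54 (mod 15).
    Divide the congruence (and modulus) by g = 3: 21·t ≡ -18 (mod 5).
    Reduce coefficients mod 5: 1·t ≡ 2 (mod 5).
    So t ≡ 2 (mod 5).
    Then x = 56 + 63·2 = 182, valid modulo lcm(63, 15) = 315: x ≡ 182 (mod 315).
Verify: 182 mod 9 = 2, 182 mod 21 = 14, 182 mod 15 = 2.

x ≡ 182 (mod 315).


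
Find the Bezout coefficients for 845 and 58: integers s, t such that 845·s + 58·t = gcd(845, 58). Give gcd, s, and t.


Euclidean algorithm on (845, 58) — divide until remainder is 0:
  845 = 14 · 58 + 33
  58 = 1 · 33 + 25
  33 = 1 · 25 + 8
  25 = 3 · 8 + 1
  8 = 8 · 1 + 0
gcd(845, 58) = 1.
Track Bezout coefficients alongside the remainders: start with r₀ = 845 = a·1 + b·0 (s = 1, t = 0) and r₁ = 58 = a·0 + b·1 (s = 0, t = 1); each new remainder r_{k+1} = r_{k-1} − q_k·r_k inherits s_{k+1} = s_{k-1} − q_k·s_k, t_{k+1} = t_{k-1} − q_k·t_k, so r_k = a·s_k + b·t_k at every step:
  q = 14: r = 33, s = 1 − 14·0 = 1, t = 0 − 14·1 = -14  (check: 845·1 + 58·(-14) = 33)
  q = 1: r = 25, s = 0 − 1·1 = -1, t = 1 − 1·(-14) = 15  (check: 845·(-1) + 58·15 = 25)
  q = 1: r = 8, s = 1 − 1·(-1) = 2, t = -14 − 1·15 = -29  (check: 845·2 + 58·(-29) = 8)
  q = 3: r = 1, s = -1 − 3·2 = -7, t = 15 − 3·(-29) = 102  (check: 845·(-7) + 58·102 = 1)
The row with r = 1 (the gcd) gives the Bezout coefficients s = -7, t = 102.
Result: 845 · (-7) + 58 · (102) = 1.

gcd(845, 58) = 1; s = -7, t = 102 (check: 845·(-7) + 58·102 = 1).


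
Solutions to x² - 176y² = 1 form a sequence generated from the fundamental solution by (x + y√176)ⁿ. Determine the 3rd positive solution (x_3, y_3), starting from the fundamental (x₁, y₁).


Step 1: Find the fundamental solution (x₁, y₁) of x² - 176y² = 1.
  Expand √176 as a continued fraction. a₀ = ⌊√176⌋ = 13; iterate m_{k+1} = d_k·a_k − m_k, d_{k+1} = (176 − m_{k+1}²)/d_k, a_{k+1} = ⌊(a₀ + m_{k+1})/d_{k+1}⌋ (starting m₀ = 0, d₀ = 1), with convergents p_k = a_k·p_{k-1} + p_{k-2}, q_k = a_k·q_{k-1} + q_{k-2} (p₋₁ = 1, q₋₁ = 0):
  k = 0: a₀ = 13; p₀/q₀ = 13/1; p₀² − 176·q₀² = 169 − 176 = -7.
  k = 1: m = 13, d = 7, a = ⌊(13 + 13)/7⌋ = 3; p/q = (3·13 + 1)/(3·1 + 0) = 40/3; p² − 176·q² = 1600 − 1584 = 16.
  k = 2: m = 8, d = 16, a = ⌊(13 + 8)/16⌋ = 1; p/q = (1·40 + 13)/(1·3 + 1) = 53/4; p² − 176·q² = 2809 − 2816 = -7.
  k = 3: m = 8, d = 7, a = ⌊(13 + 8)/7⌋ = 3; p/q = (3·53 + 40)/(3·4 + 3) = 199/15; p² − 176·q² = 39601 − 39600 = 1.
  The first convergent with p² − 176·q² = 1 gives the fundamental solution (x₁, y₁) = (199, 15).
Step 2: Apply the recurrence (x_{n+1}, y_{n+1}) = (x₁x_n + 176y₁y_n, x₁y_n + y₁x_n) repeatedly.
  From (x_1, y_1) = (199, 15): x_2 = 199·199 + 176·15·15 = 79201; y_2 = 199·15 + 15·199 = 5970.
  From (x_2, y_2) = (79201, 5970): x_3 = 199·79201 + 176·15·5970 = 31521799; y_3 = 199·5970 + 15·79201 = 2376045.
Step 3: Verify x_3² - 176·y_3² = 993623812196401 - 993623812196400 = 1 (should be 1). ✓

(x_1, y_1) = (199, 15); (x_3, y_3) = (31521799, 2376045).


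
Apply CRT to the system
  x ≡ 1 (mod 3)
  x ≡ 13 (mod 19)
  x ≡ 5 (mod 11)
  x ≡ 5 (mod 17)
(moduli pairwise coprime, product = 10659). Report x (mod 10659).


Product of moduli M = 3 · 19 · 11 · 17 = 10659.
Merge one congruence at a time:
  Start: x ≡ 1 (mod 3).
  Combine with x ≡ 13 (mod 19); new modulus lcm = 57.
    Write x = 1 + 3·t and substitute into x ≡ 13 (mod 19): 3·t ≡ 13 − 1 = 12 (mod 19).
    The inverse of 3 mod 19 is 13 (since 3·13 = 39 = 2·19 + 1), so t ≡ 13·12 = 156 ≡ 4 (mod 19).
    Then x = 1 + 3·4 = 13, valid modulo lcm(3, 19) = 57: x ≡ 13 (mod 57).
  Combine with x ≡ 5 (mod 11); new modulus lcm = 627.
    Write x = 13 + 57·t and substitute into x ≡ 5 (mod 11): 57·t ≡ 5 − 13 = -8 (mod 11).
    Reduce coefficients mod 11: 2·t ≡ 3 (mod 11).
    The inverse of 2 mod 11 is 6 (since 2·6 = 12 = 1·11 + 1), so t ≡ 6·3 = 18 ≡ 7 (mod 11).
    Then x = 13 + 57·7 = 412, valid modulo lcm(57, 11) = 627: x ≡ 412 (mod 627).
  Combine with x ≡ 5 (mod 17); new modulus lcm = 10659.
    Write x = 412 + 627·t and substitute into x ≡ 5 (mod 17): 627·t ≡ 5 − 412 = -407 (mod 17).
    Reduce coefficients mod 17: 15·t ≡ 1 (mod 17).
    The inverse of 15 mod 17 is 8 (since 15·8 = 120 = 7·17 + 1), so t ≡ 8·1 = 8 ≡ 8 (mod 17).
    Then x = 412 + 627·8 = 5428, valid modulo lcm(627, 17) = 10659: x ≡ 5428 (mod 10659).
Verify against each original: 5428 mod 3 = 1, 5428 mod 19 = 13, 5428 mod 11 = 5, 5428 mod 17 = 5.

x ≡ 5428 (mod 10659).


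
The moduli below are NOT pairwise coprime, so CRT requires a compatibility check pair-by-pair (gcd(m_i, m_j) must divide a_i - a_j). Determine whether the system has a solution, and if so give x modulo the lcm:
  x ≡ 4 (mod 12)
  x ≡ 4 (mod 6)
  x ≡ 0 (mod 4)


Moduli 12, 6, 4 are not pairwise coprime, so CRT works modulo lcm(m_i) when all pairwise compatibility conditions hold.
Pairwise compatibility: gcd(m_i, m_j) must divide a_i - a_j for every pair.
Merge one congruence at a time:
  Start: x ≡ 4 (mod 12).
  Combine with x ≡ 4 (mod 6): gcd(12, 6) = 6; 4 - 4 = 0, which IS divisible by 6, so compatible.
    Write x = 4 + 12·t and substitute into x ≡ 4 (mod 6): 12·t ≡ 4 − 4 = 0 (mod 6).
    Divide the congruence (and modulus) by g = 6: 2·t ≡ 0 (mod 1).
    Modulo 1 every t works; take t = 0.
    Then x = 4 + 12·0 = 4, valid modulo lcm(12, 6) = 12: x ≡ 4 (mod 12).
  Combine with x ≡ 0 (mod 4): gcd(12, 4) = 4; 0 - 4 = -4, which IS divisible by 4, so compatible.
    Write x = 4 + 12·t and substitute into x ≡ 0 (mod 4): 12·t ≡ 0 − 4 = -4 (mod 4).
    Divide the congruence (and modulus) by g = 4: 3·t ≡ -1 (mod 1).
    Modulo 1 every t works; take t = 0.
    Then x = 4 + 12·0 = 4, valid modulo lcm(12, 4) = 12: x ≡ 4 (mod 12).
Verify: 4 mod 12 = 4, 4 mod 6 = 4, 4 mod 4 = 0.

x ≡ 4 (mod 12).


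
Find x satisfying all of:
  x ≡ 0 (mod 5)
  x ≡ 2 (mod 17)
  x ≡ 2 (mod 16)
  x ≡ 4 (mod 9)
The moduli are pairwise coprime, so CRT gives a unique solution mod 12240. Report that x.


Product of moduli M = 5 · 17 · 16 · 9 = 12240.
Merge one congruence at a time:
  Start: x ≡ 0 (mod 5).
  Combine with x ≡ 2 (mod 17); new modulus lcm = 85.
    Write x = 0 + 5·t and substitute into x ≡ 2 (mod 17): 5·t ≡ 2 − 0 = 2 (mod 17).
    The inverse of 5 mod 17 is 7 (since 5·7 = 35 = 2·17 + 1), so t ≡ 7·2 = 14 ≡ 14 (mod 17).
    Then x = 0 + 5·14 = 70, valid modulo lcm(5, 17) = 85: x ≡ 70 (mod 85).
  Combine with x ≡ 2 (mod 16); new modulus lcm = 1360.
    Write x = 70 + 85·t and substitute into x ≡ 2 (mod 16): 85·t ≡ 2 − 70 = -68 (mod 16).
    Reduce coefficients mod 16: 5·t ≡ 12 (mod 16).
    The inverse of 5 mod 16 is 13 (since 5·13 = 65 = 4·16 + 1), so t ≡ 13·12 = 156 ≡ 12 (mod 16).
    Then x = 70 + 85·12 = 1090, valid modulo lcm(85, 16) = 1360: x ≡ 1090 (mod 1360).
  Combine with x ≡ 4 (mod 9); new modulus lcm = 12240.
    Write x = 1090 + 1360·t and substitute into x ≡ 4 (mod 9): 1360·t ≡ 4 − 1090 = -1086 (mod 9).
    Reduce coefficients mod 9: 1·t ≡ 3 (mod 9).
    So t ≡ 3 (mod 9).
    Then x = 1090 + 1360·3 = 5170, valid modulo lcm(1360, 9) = 12240: x ≡ 5170 (mod 12240).
Verify against each original: 5170 mod 5 = 0, 5170 mod 17 = 2, 5170 mod 16 = 2, 5170 mod 9 = 4.

x ≡ 5170 (mod 12240).


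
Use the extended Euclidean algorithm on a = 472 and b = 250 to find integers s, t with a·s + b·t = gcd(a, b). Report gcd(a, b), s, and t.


Euclidean algorithm on (472, 250) — divide until remainder is 0:
  472 = 1 · 250 + 222
  250 = 1 · 222 + 28
  222 = 7 · 28 + 26
  28 = 1 · 26 + 2
  26 = 13 · 2 + 0
gcd(472, 250) = 2.
Track Bezout coefficients alongside the remainders: start with r₀ = 472 = a·1 + b·0 (s = 1, t = 0) and r₁ = 250 = a·0 + b·1 (s = 0, t = 1); each new remainder r_{k+1} = r_{k-1} − q_k·r_k inherits s_{k+1} = s_{k-1} − q_k·s_k, t_{k+1} = t_{k-1} − q_k·t_k, so r_k = a·s_k + b·t_k at every step:
  q = 1: r = 222, s = 1 − 1·0 = 1, t = 0 − 1·1 = -1  (check: 472·1 + 250·(-1) = 222)
  q = 1: r = 28, s = 0 − 1·1 = -1, t = 1 − 1·(-1) = 2  (check: 472·(-1) + 250·2 = 28)
  q = 7: r = 26, s = 1 − 7·(-1) = 8, t = -1 − 7·2 = -15  (check: 472·8 + 250·(-15) = 26)
  q = 1: r = 2, s = -1 − 1·8 = -9, t = 2 − 1·(-15) = 17  (check: 472·(-9) + 250·17 = 2)
The row with r = 2 (the gcd) gives the Bezout coefficients s = -9, t = 17.
Result: 472 · (-9) + 250 · (17) = 2.

gcd(472, 250) = 2; s = -9, t = 17 (check: 472·(-9) + 250·17 = 2).


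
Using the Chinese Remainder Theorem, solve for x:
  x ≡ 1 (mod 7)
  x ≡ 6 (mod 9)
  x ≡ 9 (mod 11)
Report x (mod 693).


Moduli 7, 9, 11 are pairwise coprime; by CRT there is a unique solution modulo M = 7 · 9 · 11 = 693.
Solve pairwise, accumulating the modulus:
  Start with x ≡ 1 (mod 7).
  Combine with x ≡ 6 (mod 9): since gcd(7, 9) = 1, we get a unique residue mod 63.
    Write x = 1 + 7·t and substitute into x ≡ 6 (mod 9): 7·t ≡ 6 − 1 = 5 (mod 9).
    The inverse of 7 mod 9 is 4 (since 7·4 = 28 = 3·9 + 1), so t ≡ 4·5 = 20 ≡ 2 (mod 9).
    Then x = 1 + 7·2 = 15, valid modulo lcm(7, 9) = 63: x ≡ 15 (mod 63).
  Combine with x ≡ 9 (mod 11): since gcd(63, 11) = 1, we get a unique residue mod 693.
    Write x = 15 + 63·t and substitute into x ≡ 9 (mod 11): 63·t ≡ 9 − 15 = -6 (mod 11).
    Reduce coefficients mod 11: 8·t ≡ 5 (mod 11).
    The inverse of 8 mod 11 is 7 (since 8·7 = 56 = 5·11 + 1), so t ≡ 7·5 = 35 ≡ 2 (mod 11).
    Then x = 15 + 63·2 = 141, valid modulo lcm(63, 11) = 693: x ≡ 141 (mod 693).
Verify: 141 mod 7 = 1 ✓, 141 mod 9 = 6 ✓, 141 mod 11 = 9 ✓.

x ≡ 141 (mod 693).


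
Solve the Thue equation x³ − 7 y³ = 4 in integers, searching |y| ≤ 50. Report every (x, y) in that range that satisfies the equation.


The equation is x³ - 7y³ = 4. For fixed y, x³ = 7·y³ + 4, so a solution requires the RHS to be a perfect cube.
Strategy: iterate y from -50 to 50, compute RHS = 7·y³ + 4, and check whether it is a (positive or negative) perfect cube.
Check small values of y:
  y = 0: RHS = 4 is not a perfect cube.
  y = 1: RHS = 11 is not a perfect cube.
  y = -1: RHS = -3 is not a perfect cube.
  y = 2: RHS = 60 is not a perfect cube.
  y = -2: RHS = -52 is not a perfect cube.
  y = 3: RHS = 193 is not a perfect cube.
  y = -3: RHS = -185 is not a perfect cube.
Continuing the search up to |y| = 50 finds no solutions either.
No (x, y) in the scanned range satisfies the equation.

No integer solutions with |y| ≤ 50.


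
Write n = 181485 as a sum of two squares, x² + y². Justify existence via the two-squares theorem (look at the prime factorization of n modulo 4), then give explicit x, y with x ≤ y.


Step 1: Factor n = 181485 = 3^2 · 5 · 37 · 109.
Step 2: Check the mod-4 condition on each prime factor: 3 ≡ 3 (mod 4), exponent 2 (must be even); 5 ≡ 1 (mod 4), exponent 1; 37 ≡ 1 (mod 4), exponent 1; 109 ≡ 1 (mod 4), exponent 1.
All primes ≡ 3 (mod 4) appear to even exponent (or don't appear), so by the two-squares theorem n IS expressible as a sum of two squares.
Step 3: Build a representation. Group n = k² · m with k = 3 and m = 5 · 37 · 109 = 20165 (a product of primes ≡ 1 (mod 4)); a representation of m scales to one of n via (k·x)² + (k·y)² = k²(x² + y²). Each prime p ≡ 1 (mod 4) is itself a sum of two squares; find a² by testing p − a² for a perfect square:
  5: 5 − 1² = 4 = 2² ⇒ 5 = 1² + 2².
  37: 37 − 1² = 36 = 6² ⇒ 37 = 1² + 6².
  109: 109 − 1² = 108, 109 − 2² = 105, 109 − 3² = 100 = 10² ⇒ 109 = 3² + 10².
  Combine using the Brahmagupta–Fibonacci identity (a² + b²)(c² + d²) = (ac − bd)² + (ad + bc)² = (ac + bd)² + (ad − bc)²:
  5 · 37 = 185: from (1² + 2²)(1² + 6²), take (1·1 − 2·6, 1·6 + 2·1) = (1 − 12, 6 + 2) = (-11, 8); dropping signs (only squares matter) gives (11, 8); check 11² + 8² = 121 + 64 = 185 ✓.
  185 · 109 = 20165: from (11² + 8²)(3² + 10²), take (11·3 − 8·10, 11·10 + 8·3) = (33 − 80, 110 + 24) = (-47, 134); dropping signs (only squares matter) gives (47, 134); check 47² + 134² = 2209 + 17956 = 20165 ✓.
  Scale by k = 3: (3·47, 3·134) = (141, 402).
Step 4: Order so x ≤ y and verify: 141² + 402² = 19881 + 161604 = 181485 = n. ✓

n = 181485 = 141² + 402² (one valid representation with x ≤ y).


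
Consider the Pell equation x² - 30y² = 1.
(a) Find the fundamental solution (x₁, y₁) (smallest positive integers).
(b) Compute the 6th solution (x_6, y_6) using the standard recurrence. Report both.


Step 1: Find the fundamental solution (x₁, y₁) of x² - 30y² = 1.
  Expand √30 as a continued fraction. a₀ = ⌊√30⌋ = 5; iterate m_{k+1} = d_k·a_k − m_k, d_{k+1} = (30 − m_{k+1}²)/d_k, a_{k+1} = ⌊(a₀ + m_{k+1})/d_{k+1}⌋ (starting m₀ = 0, d₀ = 1), with convergents p_k = a_k·p_{k-1} + p_{k-2}, q_k = a_k·q_{k-1} + q_{k-2} (p₋₁ = 1, q₋₁ = 0):
  k = 0: a₀ = 5; p₀/q₀ = 5/1; p₀² − 30·q₀² = 25 − 30 = -5.
  k = 1: m = 5, d = 5, a = ⌊(5 + 5)/5⌋ = 2; p/q = (2·5 + 1)/(2·1 + 0) = 11/2; p² − 30·q² = 121 − 120 = 1.
  The first convergent with p² − 30·q² = 1 gives the fundamental solution (x₁, y₁) = (11, 2).
Step 2: Apply the recurrence (x_{n+1}, y_{n+1}) = (x₁x_n + 30y₁y_n, x₁y_n + y₁x_n) repeatedly.
  From (x_1, y_1) = (11, 2): x_2 = 11·11 + 30·2·2 = 241; y_2 = 11·2 + 2·11 = 44.
  From (x_2, y_2) = (241, 44): x_3 = 11·241 + 30·2·44 = 5291; y_3 = 11·44 + 2·241 = 966.
  From (x_3, y_3) = (5291, 966): x_4 = 11·5291 + 30·2·966 = 116161; y_4 = 11·966 + 2·5291 = 21208.
  From (x_4, y_4) = (116161, 21208): x_5 = 11·116161 + 30·2·21208 = 2550251; y_5 = 11·21208 + 2·116161 = 465610.
  From (x_5, y_5) = (2550251, 465610): x_6 = 11·2550251 + 30·2·465610 = 55989361; y_6 = 11·465610 + 2·2550251 = 10222212.
Step 3: Verify x_6² - 30·y_6² = 3134808545188321 - 3134808545188320 = 1 (should be 1). ✓

(x_1, y_1) = (11, 2); (x_6, y_6) = (55989361, 10222212).


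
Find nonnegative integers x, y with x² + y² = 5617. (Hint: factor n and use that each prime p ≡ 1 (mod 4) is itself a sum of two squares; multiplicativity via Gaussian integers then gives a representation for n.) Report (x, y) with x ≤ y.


Step 1: Factor n = 5617 = 41 · 137.
Step 2: Check the mod-4 condition on each prime factor: 41 ≡ 1 (mod 4), exponent 1; 137 ≡ 1 (mod 4), exponent 1.
All primes ≡ 3 (mod 4) appear to even exponent (or don't appear), so by the two-squares theorem n IS expressible as a sum of two squares.
Step 3: Build a representation. Here n = 41 · 137 is a product of primes ≡ 1 (mod 4). Each prime p ≡ 1 (mod 4) is itself a sum of two squares; find a² by testing p − a² for a perfect square:
  41: 41 − 1² = 40, 41 − 2² = 37, 41 − 3² = 32, 41 − 4² = 25 = 5² ⇒ 41 = 4² + 5².
  137: 137 − 1² = 136, 137 − 2² = 133, 137 − 3² = 128, 137 − 4² = 121 = 11² ⇒ 137 = 4² + 11².
  Combine using the Brahmagupta–Fibonacci identity (a² + b²)(c² + d²) = (ac − bd)² + (ad + bc)² = (ac + bd)² + (ad − bc)²:
  41 · 137 = 5617: from (4² + 5²)(4² + 11²), take (4·4 − 5·11, 4·11 + 5·4) = (16 − 55, 44 + 20) = (-39, 64); dropping signs (only squares matter) gives (39, 64); check 39² + 64² = 1521 + 4096 = 5617 ✓.
Step 4: Order so x ≤ y and verify: 39² + 64² = 1521 + 4096 = 5617 = n. ✓

n = 5617 = 39² + 64² (one valid representation with x ≤ y).


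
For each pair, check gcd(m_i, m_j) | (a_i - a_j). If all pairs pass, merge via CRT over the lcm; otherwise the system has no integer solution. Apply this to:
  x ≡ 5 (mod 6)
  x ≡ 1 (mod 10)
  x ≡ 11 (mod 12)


Moduli 6, 10, 12 are not pairwise coprime, so CRT works modulo lcm(m_i) when all pairwise compatibility conditions hold.
Pairwise compatibility: gcd(m_i, m_j) must divide a_i - a_j for every pair.
Merge one congruence at a time:
  Start: x ≡ 5 (mod 6).
  Combine with x ≡ 1 (mod 10): gcd(6, 10) = 2; 1 - 5 = -4, which IS divisible by 2, so compatible.
    Write x = 5 + 6·t and substitute into x ≡ 1 (mod 10): 6·t ≡ 1 − 5 = -4 (mod 10).
    Divide the congruence (and modulus) by g = 2: 3·t ≡ -2 (mod 5).
    Reduce coefficients mod 5: 3·t ≡ 3 (mod 5).
    The inverse of 3 mod 5 is 2 (since 3·2 = 6 = 1·5 + 1), so t ≡ 2·3 = 6 ≡ 1 (mod 5).
    Then x = 5 + 6·1 = 11, valid modulo lcm(6, 10) = 30: x ≡ 11 (mod 30).
  Combine with x ≡ 11 (mod 12): gcd(30, 12) = 6; 11 - 11 = 0, which IS divisible by 6, so compatible.
    Write x = 11 + 30·t and substitute into x ≡ 11 (mod 12): 30·t ≡ 11 − 11 = 0 (mod 12).
    Divide the congruence (and modulus) by g = 6: 5·t ≡ 0 (mod 2).
    Reduce coefficients mod 2: 1·t ≡ 0 (mod 2).
    So t ≡ 0 (mod 2).
    Then x = 11 + 30·0 = 11, valid modulo lcm(30, 12) = 60: x ≡ 11 (mod 60).
Verify: 11 mod 6 = 5, 11 mod 10 = 1, 11 mod 12 = 11.

x ≡ 11 (mod 60).


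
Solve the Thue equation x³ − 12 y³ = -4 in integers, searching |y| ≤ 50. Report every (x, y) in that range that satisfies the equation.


The equation is x³ - 12y³ = -4. For fixed y, x³ = 12·y³ − 4, so a solution requires the RHS to be a perfect cube.
Strategy: iterate y from -50 to 50, compute RHS = 12·y³ − 4, and check whether it is a (positive or negative) perfect cube.
Check small values of y:
  y = 0: RHS = -4 is not a perfect cube.
  y = 1: RHS = 8 = (2)³ ⇒ x = 2 works.
  y = -1: RHS = -16 is not a perfect cube.
  y = 2: RHS = 92 is not a perfect cube.
  y = -2: RHS = -100 is not a perfect cube.
  y = 3: RHS = 320 is not a perfect cube.
  y = -3: RHS = -328 is not a perfect cube.
Continuing the search up to |y| = 50 finds no further solutions beyond those listed.
Collected solutions: (2, 1).

Solutions (with |y| ≤ 50): (2, 1).


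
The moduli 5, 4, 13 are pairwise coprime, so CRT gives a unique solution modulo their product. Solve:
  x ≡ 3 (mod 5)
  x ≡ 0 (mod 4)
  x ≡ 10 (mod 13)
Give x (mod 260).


Moduli 5, 4, 13 are pairwise coprime; by CRT there is a unique solution modulo M = 5 · 4 · 13 = 260.
Solve pairwise, accumulating the modulus:
  Start with x ≡ 3 (mod 5).
  Combine with x ≡ 0 (mod 4): since gcd(5, 4) = 1, we get a unique residue mod 20.
    Write x = 3 + 5·t and substitute into x ≡ 0 (mod 4): 5·t ≡ 0 − 3 = -3 (mod 4).
    Reduce coefficients mod 4: 1·t ≡ 1 (mod 4).
    So t ≡ 1 (mod 4).
    Then x = 3 + 5·1 = 8, valid modulo lcm(5, 4) = 20: x ≡ 8 (mod 20).
  Combine with x ≡ 10 (mod 13): since gcd(20, 13) = 1, we get a unique residue mod 260.
    Write x = 8 + 20·t and substitute into x ≡ 10 (mod 13): 20·t ≡ 10 − 8 = 2 (mod 13).
    Reduce coefficients mod 13: 7·t ≡ 2 (mod 13).
    The inverse of 7 mod 13 is 2 (since 7·2 = 14 = 1·13 + 1), so t ≡ 2·2 = 4 ≡ 4 (mod 13).
    Then x = 8 + 20·4 = 88, valid modulo lcm(20, 13) = 260: x ≡ 88 (mod 260).
Verify: 88 mod 5 = 3 ✓, 88 mod 4 = 0 ✓, 88 mod 13 = 10 ✓.

x ≡ 88 (mod 260).


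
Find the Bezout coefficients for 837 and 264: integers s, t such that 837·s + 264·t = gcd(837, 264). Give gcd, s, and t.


Euclidean algorithm on (837, 264) — divide until remainder is 0:
  837 = 3 · 264 + 45
  264 = 5 · 45 + 39
  45 = 1 · 39 + 6
  39 = 6 · 6 + 3
  6 = 2 · 3 + 0
gcd(837, 264) = 3.
Track Bezout coefficients alongside the remainders: start with r₀ = 837 = a·1 + b·0 (s = 1, t = 0) and r₁ = 264 = a·0 + b·1 (s = 0, t = 1); each new remainder r_{k+1} = r_{k-1} − q_k·r_k inherits s_{k+1} = s_{k-1} − q_k·s_k, t_{k+1} = t_{k-1} − q_k·t_k, so r_k = a·s_k + b·t_k at every step:
  q = 3: r = 45, s = 1 − 3·0 = 1, t = 0 − 3·1 = -3  (check: 837·1 + 264·(-3) = 45)
  q = 5: r = 39, s = 0 − 5·1 = -5, t = 1 − 5·(-3) = 16  (check: 837·(-5) + 264·16 = 39)
  q = 1: r = 6, s = 1 − 1·(-5) = 6, t = -3 − 1·16 = -19  (check: 837·6 + 264·(-19) = 6)
  q = 6: r = 3, s = -5 − 6·6 = -41, t = 16 − 6·(-19) = 130  (check: 837·(-41) + 264·130 = 3)
The row with r = 3 (the gcd) gives the Bezout coefficients s = -41, t = 130.
Result: 837 · (-41) + 264 · (130) = 3.

gcd(837, 264) = 3; s = -41, t = 130 (check: 837·(-41) + 264·130 = 3).


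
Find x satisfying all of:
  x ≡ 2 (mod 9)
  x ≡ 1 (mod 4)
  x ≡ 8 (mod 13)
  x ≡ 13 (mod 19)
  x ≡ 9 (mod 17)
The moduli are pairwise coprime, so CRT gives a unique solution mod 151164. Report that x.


Product of moduli M = 9 · 4 · 13 · 19 · 17 = 151164.
Merge one congruence at a time:
  Start: x ≡ 2 (mod 9).
  Combine with x ≡ 1 (mod 4); new modulus lcm = 36.
    Write x = 2 + 9·t and substitute into x ≡ 1 (mod 4): 9·t ≡ 1 − 2 = -1 (mod 4).
    Reduce coefficients mod 4: 1·t ≡ 3 (mod 4).
    So t ≡ 3 (mod 4).
    Then x = 2 + 9·3 = 29, valid modulo lcm(9, 4) = 36: x ≡ 29 (mod 36).
  Combine with x ≡ 8 (mod 13); new modulus lcm = 468.
    Write x = 29 + 36·t and substitute into x ≡ 8 (mod 13): 36·t ≡ 8 − 29 = -21 (mod 13).
    Reduce coefficients mod 13: 10·t ≡ 5 (mod 13).
    The inverse of 10 mod 13 is 4 (since 10·4 = 40 = 3·13 + 1), so t ≡ 4·5 = 20 ≡ 7 (mod 13).
    Then x = 29 + 36·7 = 281, valid modulo lcm(36, 13) = 468: x ≡ 281 (mod 468).
  Combine with x ≡ 13 (mod 19); new modulus lcm = 8892.
    Write x = 281 + 468·t and substitute into x ≡ 13 (mod 19): 468·t ≡ 13 − 281 = -268 (mod 19).
    Reduce coefficients mod 19: 12·t ≡ 17 (mod 19).
    The inverse of 12 mod 19 is 8 (since 12·8 = 96 = 5·19 + 1), so t ≡ 8·17 = 136 ≡ 3 (mod 19).
    Then x = 281 + 468·3 = 1685, valid modulo lcm(468, 19) = 8892: x ≡ 1685 (mod 8892).
  Combine with x ≡ 9 (mod 17); new modulus lcm = 151164.
    Write x = 1685 + 8892·t and substitute into x ≡ 9 (mod 17): 8892·t ≡ 9 − 1685 = -1676 (mod 17).
    Reduce coefficients mod 17: 1·t ≡ 7 (mod 17).
    So t ≡ 7 (mod 17).
    Then x = 1685 + 8892·7 = 63929, valid modulo lcm(8892, 17) = 151164: x ≡ 63929 (mod 151164).
Verify against each original: 63929 mod 9 = 2, 63929 mod 4 = 1, 63929 mod 13 = 8, 63929 mod 19 = 13, 63929 mod 17 = 9.

x ≡ 63929 (mod 151164).


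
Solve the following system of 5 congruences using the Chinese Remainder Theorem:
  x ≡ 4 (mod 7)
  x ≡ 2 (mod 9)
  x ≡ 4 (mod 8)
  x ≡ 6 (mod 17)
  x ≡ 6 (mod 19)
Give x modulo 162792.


Product of moduli M = 7 · 9 · 8 · 17 · 19 = 162792.
Merge one congruence at a time:
  Start: x ≡ 4 (mod 7).
  Combine with x ≡ 2 (mod 9); new modulus lcm = 63.
    Write x = 4 + 7·t and substitute into x ≡ 2 (mod 9): 7·t ≡ 2 − 4 = -2 (mod 9).
    Reduce coefficients mod 9: 7·t ≡ 7 (mod 9).
    The inverse of 7 mod 9 is 4 (since 7·4 = 28 = 3·9 + 1), so t ≡ 4·7 = 28 ≡ 1 (mod 9).
    Then x = 4 + 7·1 = 11, valid modulo lcm(7, 9) = 63: x ≡ 11 (mod 63).
  Combine with x ≡ 4 (mod 8); new modulus lcm = 504.
    Write x = 11 + 63·t and substitute into x ≡ 4 (mod 8): 63·t ≡ 4 − 11 = -7 (mod 8).
    Reduce coefficients mod 8: 7·t ≡ 1 (mod 8).
    The inverse of 7 mod 8 is 7 (since 7·7 = 49 = 6·8 + 1), so t ≡ 7·1 = 7 ≡ 7 (mod 8).
    Then x = 11 + 63·7 = 452, valid modulo lcm(63, 8) = 504: x ≡ 452 (mod 504).
  Combine with x ≡ 6 (mod 17); new modulus lcm = 8568.
    Write x = 452 + 504·t and substitute into x ≡ 6 (mod 17): 504·t ≡ 6 − 452 = -446 (mod 17).
    Reduce coefficients mod 17: 11·t ≡ 13 (mod 17).
    The inverse of 11 mod 17 is 14 (since 11·14 = 154 = 9·17 + 1), so t ≡ 14·13 = 182 ≡ 12 (mod 17).
    Then x = 452 + 504·12 = 6500, valid modulo lcm(504, 17) = 8568: x ≡ 6500 (mod 8568).
  Combine with x ≡ 6 (mod 19); new modulus lcm = 162792.
    Write x = 6500 + 8568·t and substitute into x ≡ 6 (mod 19): 8568·t ≡ 6 − 6500 = -6494 (mod 19).
    Reduce coefficients mod 19: 18·t ≡ 4 (mod 19).
    The inverse of 18 mod 19 is 18 (since 18·18 = 324 = 17·19 + 1), so t ≡ 18·4 = 72 ≡ 15 (mod 19).
    Then x = 6500 + 8568·15 = 135020, valid modulo lcm(8568, 19) = 162792: x ≡ 135020 (mod 162792).
Verify against each original: 135020 mod 7 = 4, 135020 mod 9 = 2, 135020 mod 8 = 4, 135020 mod 17 = 6, 135020 mod 19 = 6.

x ≡ 135020 (mod 162792).


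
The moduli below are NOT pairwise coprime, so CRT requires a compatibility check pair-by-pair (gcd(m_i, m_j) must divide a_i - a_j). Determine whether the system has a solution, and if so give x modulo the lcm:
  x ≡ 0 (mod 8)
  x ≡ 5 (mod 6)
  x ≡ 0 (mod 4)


Moduli 8, 6, 4 are not pairwise coprime, so CRT works modulo lcm(m_i) when all pairwise compatibility conditions hold.
Pairwise compatibility: gcd(m_i, m_j) must divide a_i - a_j for every pair.
Merge one congruence at a time:
  Start: x ≡ 0 (mod 8).
  Combine with x ≡ 5 (mod 6): gcd(8, 6) = 2, and 5 - 0 = 5 is NOT divisible by 2.
    ⇒ system is inconsistent (no integer solution).

No solution (the system is inconsistent).


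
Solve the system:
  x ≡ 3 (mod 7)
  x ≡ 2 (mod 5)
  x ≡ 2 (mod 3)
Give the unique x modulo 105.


Moduli 7, 5, 3 are pairwise coprime; by CRT there is a unique solution modulo M = 7 · 5 · 3 = 105.
Solve pairwise, accumulating the modulus:
  Start with x ≡ 3 (mod 7).
  Combine with x ≡ 2 (mod 5): since gcd(7, 5) = 1, we get a unique residue mod 35.
    Write x = 3 + 7·t and substitute into x ≡ 2 (mod 5): 7·t ≡ 2 − 3 = -1 (mod 5).
    Reduce coefficients mod 5: 2·t ≡ 4 (mod 5).
    The inverse of 2 mod 5 is 3 (since 2·3 = 6 = 1·5 + 1), so t ≡ 3·4 = 12 ≡ 2 (mod 5).
    Then x = 3 + 7·2 = 17, valid modulo lcm(7, 5) = 35: x ≡ 17 (mod 35).
  Combine with x ≡ 2 (mod 3): since gcd(35, 3) = 1, we get a unique residue mod 105.
    Write x = 17 + 35·t and substitute into x ≡ 2 (mod 3): 35·t ≡ 2 − 17 = -15 (mod 3).
    Reduce coefficients mod 3: 2·t ≡ 0 (mod 3).
    The inverse of 2 mod 3 is 2 (since 2·2 = 4 = 1·3 + 1), so t ≡ 2·0 = 0 ≡ 0 (mod 3).
    Then x = 17 + 35·0 = 17, valid modulo lcm(35, 3) = 105: x ≡ 17 (mod 105).
Verify: 17 mod 7 = 3 ✓, 17 mod 5 = 2 ✓, 17 mod 3 = 2 ✓.

x ≡ 17 (mod 105).


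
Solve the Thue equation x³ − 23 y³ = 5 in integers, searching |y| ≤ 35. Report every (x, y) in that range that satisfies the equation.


The equation is x³ - 23y³ = 5. For fixed y, x³ = 23·y³ + 5, so a solution requires the RHS to be a perfect cube.
Strategy: iterate y from -35 to 35, compute RHS = 23·y³ + 5, and check whether it is a (positive or negative) perfect cube.
Check small values of y:
  y = 0: RHS = 5 is not a perfect cube.
  y = 1: RHS = 28 is not a perfect cube.
  y = -1: RHS = -18 is not a perfect cube.
  y = 2: RHS = 189 is not a perfect cube.
  y = -2: RHS = -179 is not a perfect cube.
  y = 3: RHS = 626 is not a perfect cube.
  y = -3: RHS = -616 is not a perfect cube.
Continuing the search up to |y| = 35 finds no solutions either.
No (x, y) in the scanned range satisfies the equation.

No integer solutions with |y| ≤ 35.


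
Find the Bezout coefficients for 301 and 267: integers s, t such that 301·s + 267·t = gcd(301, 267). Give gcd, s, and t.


Euclidean algorithm on (301, 267) — divide until remainder is 0:
  301 = 1 · 267 + 34
  267 = 7 · 34 + 29
  34 = 1 · 29 + 5
  29 = 5 · 5 + 4
  5 = 1 · 4 + 1
  4 = 4 · 1 + 0
gcd(301, 267) = 1.
Track Bezout coefficients alongside the remainders: start with r₀ = 301 = a·1 + b·0 (s = 1, t = 0) and r₁ = 267 = a·0 + b·1 (s = 0, t = 1); each new remainder r_{k+1} = r_{k-1} − q_k·r_k inherits s_{k+1} = s_{k-1} − q_k·s_k, t_{k+1} = t_{k-1} − q_k·t_k, so r_k = a·s_k + b·t_k at every step:
  q = 1: r = 34, s = 1 − 1·0 = 1, t = 0 − 1·1 = -1  (check: 301·1 + 267·(-1) = 34)
  q = 7: r = 29, s = 0 − 7·1 = -7, t = 1 − 7·(-1) = 8  (check: 301·(-7) + 267·8 = 29)
  q = 1: r = 5, s = 1 − 1·(-7) = 8, t = -1 − 1·8 = -9  (check: 301·8 + 267·(-9) = 5)
  q = 5: r = 4, s = -7 − 5·8 = -47, t = 8 − 5·(-9) = 53  (check: 301·(-47) + 267·53 = 4)
  q = 1: r = 1, s = 8 − 1·(-47) = 55, t = -9 − 1·53 = -62  (check: 301·55 + 267·(-62) = 1)
The row with r = 1 (the gcd) gives the Bezout coefficients s = 55, t = -62.
Result: 301 · (55) + 267 · (-62) = 1.

gcd(301, 267) = 1; s = 55, t = -62 (check: 301·55 + 267·(-62) = 1).


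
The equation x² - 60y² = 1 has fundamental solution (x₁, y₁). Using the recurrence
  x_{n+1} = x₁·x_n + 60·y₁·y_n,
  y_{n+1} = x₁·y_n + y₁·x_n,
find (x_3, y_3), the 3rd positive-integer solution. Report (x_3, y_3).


Step 1: Find the fundamental solution (x₁, y₁) of x² - 60y² = 1.
  Expand √60 as a continued fraction. a₀ = ⌊√60⌋ = 7; iterate m_{k+1} = d_k·a_k − m_k, d_{k+1} = (60 − m_{k+1}²)/d_k, a_{k+1} = ⌊(a₀ + m_{k+1})/d_{k+1}⌋ (starting m₀ = 0, d₀ = 1), with convergents p_k = a_k·p_{k-1} + p_{k-2}, q_k = a_k·q_{k-1} + q_{k-2} (p₋₁ = 1, q₋₁ = 0):
  k = 0: a₀ = 7; p₀/q₀ = 7/1; p₀² − 60·q₀² = 49 − 60 = -11.
  k = 1: m = 7, d = 11, a = ⌊(7 + 7)/11⌋ = 1; p/q = (1·7 + 1)/(1·1 + 0) = 8/1; p² − 60·q² = 64 − 60 = 4.
  k = 2: m = 4, d = 4, a = ⌊(7 + 4)/4⌋ = 2; p/q = (2·8 + 7)/(2·1 + 1) = 23/3; p² − 60·q² = 529 − 540 = -11.
  k = 3: m = 4, d = 11, a = ⌊(7 + 4)/11⌋ = 1; p/q = (1·23 + 8)/(1·3 + 1) = 31/4; p² − 60·q² = 961 − 960 = 1.
  The first convergent with p² − 60·q² = 1 gives the fundamental solution (x₁, y₁) = (31, 4).
Step 2: Apply the recurrence (x_{n+1}, y_{n+1}) = (x₁x_n + 60y₁y_n, x₁y_n + y₁x_n) repeatedly.
  From (x_1, y_1) = (31, 4): x_2 = 31·31 + 60·4·4 = 1921; y_2 = 31·4 + 4·31 = 248.
  From (x_2, y_2) = (1921, 248): x_3 = 31·1921 + 60·4·248 = 119071; y_3 = 31·248 + 4·1921 = 15372.
Step 3: Verify x_3² - 60·y_3² = 14177903041 - 14177903040 = 1 (should be 1). ✓

(x_1, y_1) = (31, 4); (x_3, y_3) = (119071, 15372).
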